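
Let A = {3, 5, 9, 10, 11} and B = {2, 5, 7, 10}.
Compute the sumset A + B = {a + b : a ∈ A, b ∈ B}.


A + B = {a + b : a ∈ A, b ∈ B}.
Enumerate all |A|·|B| = 5·4 = 20 pairs (a, b) and collect distinct sums.
a = 3: 3+2=5, 3+5=8, 3+7=10, 3+10=13
a = 5: 5+2=7, 5+5=10, 5+7=12, 5+10=15
a = 9: 9+2=11, 9+5=14, 9+7=16, 9+10=19
a = 10: 10+2=12, 10+5=15, 10+7=17, 10+10=20
a = 11: 11+2=13, 11+5=16, 11+7=18, 11+10=21
Collecting distinct sums: A + B = {5, 7, 8, 10, 11, 12, 13, 14, 15, 16, 17, 18, 19, 20, 21}
|A + B| = 15

A + B = {5, 7, 8, 10, 11, 12, 13, 14, 15, 16, 17, 18, 19, 20, 21}


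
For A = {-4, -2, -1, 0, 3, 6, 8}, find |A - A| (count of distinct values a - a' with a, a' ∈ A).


A - A = {a - a' : a, a' ∈ A}; |A| = 7.
Bounds: 2|A|-1 ≤ |A - A| ≤ |A|² - |A| + 1, i.e. 13 ≤ |A - A| ≤ 43.
Note: 0 ∈ A - A always (from a - a). The set is symmetric: if d ∈ A - A then -d ∈ A - A.
Enumerate nonzero differences d = a - a' with a > a' (then include -d):
Positive differences: {1, 2, 3, 4, 5, 6, 7, 8, 9, 10, 12}
Full difference set: {0} ∪ (positive diffs) ∪ (negative diffs).
|A - A| = 1 + 2·11 = 23 (matches direct enumeration: 23).

|A - A| = 23


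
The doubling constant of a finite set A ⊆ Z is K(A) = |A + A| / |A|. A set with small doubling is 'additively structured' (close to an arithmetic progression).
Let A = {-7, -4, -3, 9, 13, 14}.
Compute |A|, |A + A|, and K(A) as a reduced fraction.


|A| = 6.
Compute A + A by enumerating all 36 pairs.
A + A = {-14, -11, -10, -8, -7, -6, 2, 5, 6, 7, 9, 10, 11, 18, 22, 23, 26, 27, 28}, so |A + A| = 19.
K = |A + A| / |A| = 19/6 (already in lowest terms) ≈ 3.1667.
Reference: AP of size 6 gives K = 11/6 ≈ 1.8333; a fully generic set of size 6 gives K ≈ 3.5000.

|A| = 6, |A + A| = 19, K = 19/6.


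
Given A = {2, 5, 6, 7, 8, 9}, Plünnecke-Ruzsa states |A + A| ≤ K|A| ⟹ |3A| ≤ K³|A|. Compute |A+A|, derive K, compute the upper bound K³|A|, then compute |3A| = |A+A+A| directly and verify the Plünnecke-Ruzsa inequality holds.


|A| = 6.
Step 1: Compute A + A by enumerating all 36 pairs.
A + A = {4, 7, 8, 9, 10, 11, 12, 13, 14, 15, 16, 17, 18}, so |A + A| = 13.
Step 2: Doubling constant K = |A + A|/|A| = 13/6 = 13/6 ≈ 2.1667.
Step 3: Plünnecke-Ruzsa gives |3A| ≤ K³·|A| = (2.1667)³ · 6 ≈ 61.0278.
Step 4: Compute 3A = A + A + A directly by enumerating all triples (a,b,c) ∈ A³; |3A| = 20.
Step 5: Check 20 ≤ 61.0278? Yes ✓.

K = 13/6, Plünnecke-Ruzsa bound K³|A| ≈ 61.0278, |3A| = 20, inequality holds.


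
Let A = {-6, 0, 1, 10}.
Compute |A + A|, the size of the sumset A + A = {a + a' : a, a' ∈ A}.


A + A = {a + a' : a, a' ∈ A}; |A| = 4.
General bounds: 2|A| - 1 ≤ |A + A| ≤ |A|(|A|+1)/2, i.e. 7 ≤ |A + A| ≤ 10.
Lower bound 2|A|-1 is attained iff A is an arithmetic progression.
Enumerate sums a + a' for a ≤ a' (symmetric, so this suffices):
a = -6: -6+-6=-12, -6+0=-6, -6+1=-5, -6+10=4
a = 0: 0+0=0, 0+1=1, 0+10=10
a = 1: 1+1=2, 1+10=11
a = 10: 10+10=20
Distinct sums: {-12, -6, -5, 0, 1, 2, 4, 10, 11, 20}
|A + A| = 10

|A + A| = 10


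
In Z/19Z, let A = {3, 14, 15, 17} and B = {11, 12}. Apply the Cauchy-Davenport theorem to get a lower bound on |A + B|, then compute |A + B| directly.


Cauchy-Davenport: |A + B| ≥ min(p, |A| + |B| - 1) for A, B nonempty in Z/pZ.
|A| = 4, |B| = 2, p = 19.
CD lower bound = min(19, 4 + 2 - 1) = min(19, 5) = 5.
Compute A + B mod 19 directly:
a = 3: 3+11=14, 3+12=15
a = 14: 14+11=6, 14+12=7
a = 15: 15+11=7, 15+12=8
a = 17: 17+11=9, 17+12=10
A + B = {6, 7, 8, 9, 10, 14, 15}, so |A + B| = 7.
Verify: 7 ≥ 5? Yes ✓.

CD lower bound = 5, actual |A + B| = 7.


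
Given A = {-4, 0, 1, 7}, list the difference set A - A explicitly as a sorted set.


A - A = {a - a' : a, a' ∈ A}.
Compute a - a' for each ordered pair (a, a'):
a = -4: -4--4=0, -4-0=-4, -4-1=-5, -4-7=-11
a = 0: 0--4=4, 0-0=0, 0-1=-1, 0-7=-7
a = 1: 1--4=5, 1-0=1, 1-1=0, 1-7=-6
a = 7: 7--4=11, 7-0=7, 7-1=6, 7-7=0
Collecting distinct values (and noting 0 appears from a-a):
A - A = {-11, -7, -6, -5, -4, -1, 0, 1, 4, 5, 6, 7, 11}
|A - A| = 13

A - A = {-11, -7, -6, -5, -4, -1, 0, 1, 4, 5, 6, 7, 11}


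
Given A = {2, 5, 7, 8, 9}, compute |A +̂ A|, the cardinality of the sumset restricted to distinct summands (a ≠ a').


Restricted sumset: A +̂ A = {a + a' : a ∈ A, a' ∈ A, a ≠ a'}.
Equivalently, take A + A and drop any sum 2a that is achievable ONLY as a + a for a ∈ A (i.e. sums representable only with equal summands).
Enumerate pairs (a, a') with a < a' (symmetric, so each unordered pair gives one sum; this covers all a ≠ a'):
  2 + 5 = 7
  2 + 7 = 9
  2 + 8 = 10
  2 + 9 = 11
  5 + 7 = 12
  5 + 8 = 13
  5 + 9 = 14
  7 + 8 = 15
  7 + 9 = 16
  8 + 9 = 17
Collected distinct sums: {7, 9, 10, 11, 12, 13, 14, 15, 16, 17}
|A +̂ A| = 10
(Reference bound: |A +̂ A| ≥ 2|A| - 3 for |A| ≥ 2, with |A| = 5 giving ≥ 7.)

|A +̂ A| = 10


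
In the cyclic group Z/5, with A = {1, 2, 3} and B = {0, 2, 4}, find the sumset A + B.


Work in Z/5Z: reduce every sum a + b modulo 5.
Enumerate all 9 pairs:
a = 1: 1+0=1, 1+2=3, 1+4=0
a = 2: 2+0=2, 2+2=4, 2+4=1
a = 3: 3+0=3, 3+2=0, 3+4=2
Distinct residues collected: {0, 1, 2, 3, 4}
|A + B| = 5 (out of 5 total residues).

A + B = {0, 1, 2, 3, 4}


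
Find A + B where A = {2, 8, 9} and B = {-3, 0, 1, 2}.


A + B = {a + b : a ∈ A, b ∈ B}.
Enumerate all |A|·|B| = 3·4 = 12 pairs (a, b) and collect distinct sums.
a = 2: 2+-3=-1, 2+0=2, 2+1=3, 2+2=4
a = 8: 8+-3=5, 8+0=8, 8+1=9, 8+2=10
a = 9: 9+-3=6, 9+0=9, 9+1=10, 9+2=11
Collecting distinct sums: A + B = {-1, 2, 3, 4, 5, 6, 8, 9, 10, 11}
|A + B| = 10

A + B = {-1, 2, 3, 4, 5, 6, 8, 9, 10, 11}


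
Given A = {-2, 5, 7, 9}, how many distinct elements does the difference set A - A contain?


A - A = {a - a' : a, a' ∈ A}; |A| = 4.
Bounds: 2|A|-1 ≤ |A - A| ≤ |A|² - |A| + 1, i.e. 7 ≤ |A - A| ≤ 13.
Note: 0 ∈ A - A always (from a - a). The set is symmetric: if d ∈ A - A then -d ∈ A - A.
Enumerate nonzero differences d = a - a' with a > a' (then include -d):
Positive differences: {2, 4, 7, 9, 11}
Full difference set: {0} ∪ (positive diffs) ∪ (negative diffs).
|A - A| = 1 + 2·5 = 11 (matches direct enumeration: 11).

|A - A| = 11


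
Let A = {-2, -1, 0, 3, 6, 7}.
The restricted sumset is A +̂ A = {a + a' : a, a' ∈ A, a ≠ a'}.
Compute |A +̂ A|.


Restricted sumset: A +̂ A = {a + a' : a ∈ A, a' ∈ A, a ≠ a'}.
Equivalently, take A + A and drop any sum 2a that is achievable ONLY as a + a for a ∈ A (i.e. sums representable only with equal summands).
Enumerate pairs (a, a') with a < a' (symmetric, so each unordered pair gives one sum; this covers all a ≠ a'):
  -2 + -1 = -3
  -2 + 0 = -2
  -2 + 3 = 1
  -2 + 6 = 4
  -2 + 7 = 5
  -1 + 0 = -1
  -1 + 3 = 2
  -1 + 6 = 5
  -1 + 7 = 6
  0 + 3 = 3
  0 + 6 = 6
  0 + 7 = 7
  3 + 6 = 9
  3 + 7 = 10
  6 + 7 = 13
Collected distinct sums: {-3, -2, -1, 1, 2, 3, 4, 5, 6, 7, 9, 10, 13}
|A +̂ A| = 13
(Reference bound: |A +̂ A| ≥ 2|A| - 3 for |A| ≥ 2, with |A| = 6 giving ≥ 9.)

|A +̂ A| = 13


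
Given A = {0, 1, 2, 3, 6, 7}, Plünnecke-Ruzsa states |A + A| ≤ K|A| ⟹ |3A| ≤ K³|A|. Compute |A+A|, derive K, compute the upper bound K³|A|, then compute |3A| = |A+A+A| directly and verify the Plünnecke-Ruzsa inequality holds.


|A| = 6.
Step 1: Compute A + A by enumerating all 36 pairs.
A + A = {0, 1, 2, 3, 4, 5, 6, 7, 8, 9, 10, 12, 13, 14}, so |A + A| = 14.
Step 2: Doubling constant K = |A + A|/|A| = 14/6 = 14/6 ≈ 2.3333.
Step 3: Plünnecke-Ruzsa gives |3A| ≤ K³·|A| = (2.3333)³ · 6 ≈ 76.2222.
Step 4: Compute 3A = A + A + A directly by enumerating all triples (a,b,c) ∈ A³; |3A| = 22.
Step 5: Check 22 ≤ 76.2222? Yes ✓.

K = 14/6, Plünnecke-Ruzsa bound K³|A| ≈ 76.2222, |3A| = 22, inequality holds.


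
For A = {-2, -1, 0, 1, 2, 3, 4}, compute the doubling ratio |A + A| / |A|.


|A| = 7.
Compute A + A by enumerating all 49 pairs.
A + A = {-4, -3, -2, -1, 0, 1, 2, 3, 4, 5, 6, 7, 8}, so |A + A| = 13.
K = |A + A| / |A| = 13/7 (already in lowest terms) ≈ 1.8571.
Reference: AP of size 7 gives K = 13/7 ≈ 1.8571; a fully generic set of size 7 gives K ≈ 4.0000.

|A| = 7, |A + A| = 13, K = 13/7.


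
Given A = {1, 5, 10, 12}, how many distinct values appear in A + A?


A + A = {a + a' : a, a' ∈ A}; |A| = 4.
General bounds: 2|A| - 1 ≤ |A + A| ≤ |A|(|A|+1)/2, i.e. 7 ≤ |A + A| ≤ 10.
Lower bound 2|A|-1 is attained iff A is an arithmetic progression.
Enumerate sums a + a' for a ≤ a' (symmetric, so this suffices):
a = 1: 1+1=2, 1+5=6, 1+10=11, 1+12=13
a = 5: 5+5=10, 5+10=15, 5+12=17
a = 10: 10+10=20, 10+12=22
a = 12: 12+12=24
Distinct sums: {2, 6, 10, 11, 13, 15, 17, 20, 22, 24}
|A + A| = 10

|A + A| = 10


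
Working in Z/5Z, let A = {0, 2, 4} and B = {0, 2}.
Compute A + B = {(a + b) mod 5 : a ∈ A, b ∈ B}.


Work in Z/5Z: reduce every sum a + b modulo 5.
Enumerate all 6 pairs:
a = 0: 0+0=0, 0+2=2
a = 2: 2+0=2, 2+2=4
a = 4: 4+0=4, 4+2=1
Distinct residues collected: {0, 1, 2, 4}
|A + B| = 4 (out of 5 total residues).

A + B = {0, 1, 2, 4}


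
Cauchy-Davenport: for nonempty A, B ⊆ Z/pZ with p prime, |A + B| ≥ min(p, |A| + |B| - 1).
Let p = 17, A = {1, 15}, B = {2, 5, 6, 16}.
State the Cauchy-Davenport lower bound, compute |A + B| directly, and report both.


Cauchy-Davenport: |A + B| ≥ min(p, |A| + |B| - 1) for A, B nonempty in Z/pZ.
|A| = 2, |B| = 4, p = 17.
CD lower bound = min(17, 2 + 4 - 1) = min(17, 5) = 5.
Compute A + B mod 17 directly:
a = 1: 1+2=3, 1+5=6, 1+6=7, 1+16=0
a = 15: 15+2=0, 15+5=3, 15+6=4, 15+16=14
A + B = {0, 3, 4, 6, 7, 14}, so |A + B| = 6.
Verify: 6 ≥ 5? Yes ✓.

CD lower bound = 5, actual |A + B| = 6.


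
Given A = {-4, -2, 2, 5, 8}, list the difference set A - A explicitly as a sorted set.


A - A = {a - a' : a, a' ∈ A}.
Compute a - a' for each ordered pair (a, a'):
a = -4: -4--4=0, -4--2=-2, -4-2=-6, -4-5=-9, -4-8=-12
a = -2: -2--4=2, -2--2=0, -2-2=-4, -2-5=-7, -2-8=-10
a = 2: 2--4=6, 2--2=4, 2-2=0, 2-5=-3, 2-8=-6
a = 5: 5--4=9, 5--2=7, 5-2=3, 5-5=0, 5-8=-3
a = 8: 8--4=12, 8--2=10, 8-2=6, 8-5=3, 8-8=0
Collecting distinct values (and noting 0 appears from a-a):
A - A = {-12, -10, -9, -7, -6, -4, -3, -2, 0, 2, 3, 4, 6, 7, 9, 10, 12}
|A - A| = 17

A - A = {-12, -10, -9, -7, -6, -4, -3, -2, 0, 2, 3, 4, 6, 7, 9, 10, 12}


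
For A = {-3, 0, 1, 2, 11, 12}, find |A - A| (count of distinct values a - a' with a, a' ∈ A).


A - A = {a - a' : a, a' ∈ A}; |A| = 6.
Bounds: 2|A|-1 ≤ |A - A| ≤ |A|² - |A| + 1, i.e. 11 ≤ |A - A| ≤ 31.
Note: 0 ∈ A - A always (from a - a). The set is symmetric: if d ∈ A - A then -d ∈ A - A.
Enumerate nonzero differences d = a - a' with a > a' (then include -d):
Positive differences: {1, 2, 3, 4, 5, 9, 10, 11, 12, 14, 15}
Full difference set: {0} ∪ (positive diffs) ∪ (negative diffs).
|A - A| = 1 + 2·11 = 23 (matches direct enumeration: 23).

|A - A| = 23


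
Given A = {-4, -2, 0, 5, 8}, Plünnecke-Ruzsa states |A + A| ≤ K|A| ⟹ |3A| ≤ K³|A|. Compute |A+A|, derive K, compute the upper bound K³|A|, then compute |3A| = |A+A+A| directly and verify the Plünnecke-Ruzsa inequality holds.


|A| = 5.
Step 1: Compute A + A by enumerating all 25 pairs.
A + A = {-8, -6, -4, -2, 0, 1, 3, 4, 5, 6, 8, 10, 13, 16}, so |A + A| = 14.
Step 2: Doubling constant K = |A + A|/|A| = 14/5 = 14/5 ≈ 2.8000.
Step 3: Plünnecke-Ruzsa gives |3A| ≤ K³·|A| = (2.8000)³ · 5 ≈ 109.7600.
Step 4: Compute 3A = A + A + A directly by enumerating all triples (a,b,c) ∈ A³; |3A| = 27.
Step 5: Check 27 ≤ 109.7600? Yes ✓.

K = 14/5, Plünnecke-Ruzsa bound K³|A| ≈ 109.7600, |3A| = 27, inequality holds.


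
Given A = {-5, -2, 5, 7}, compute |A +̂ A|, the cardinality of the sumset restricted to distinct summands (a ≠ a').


Restricted sumset: A +̂ A = {a + a' : a ∈ A, a' ∈ A, a ≠ a'}.
Equivalently, take A + A and drop any sum 2a that is achievable ONLY as a + a for a ∈ A (i.e. sums representable only with equal summands).
Enumerate pairs (a, a') with a < a' (symmetric, so each unordered pair gives one sum; this covers all a ≠ a'):
  -5 + -2 = -7
  -5 + 5 = 0
  -5 + 7 = 2
  -2 + 5 = 3
  -2 + 7 = 5
  5 + 7 = 12
Collected distinct sums: {-7, 0, 2, 3, 5, 12}
|A +̂ A| = 6
(Reference bound: |A +̂ A| ≥ 2|A| - 3 for |A| ≥ 2, with |A| = 4 giving ≥ 5.)

|A +̂ A| = 6


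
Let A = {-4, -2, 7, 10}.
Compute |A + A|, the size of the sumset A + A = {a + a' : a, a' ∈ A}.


A + A = {a + a' : a, a' ∈ A}; |A| = 4.
General bounds: 2|A| - 1 ≤ |A + A| ≤ |A|(|A|+1)/2, i.e. 7 ≤ |A + A| ≤ 10.
Lower bound 2|A|-1 is attained iff A is an arithmetic progression.
Enumerate sums a + a' for a ≤ a' (symmetric, so this suffices):
a = -4: -4+-4=-8, -4+-2=-6, -4+7=3, -4+10=6
a = -2: -2+-2=-4, -2+7=5, -2+10=8
a = 7: 7+7=14, 7+10=17
a = 10: 10+10=20
Distinct sums: {-8, -6, -4, 3, 5, 6, 8, 14, 17, 20}
|A + A| = 10

|A + A| = 10


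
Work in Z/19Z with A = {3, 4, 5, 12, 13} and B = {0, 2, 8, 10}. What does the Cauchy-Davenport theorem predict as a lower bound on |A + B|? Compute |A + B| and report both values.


Cauchy-Davenport: |A + B| ≥ min(p, |A| + |B| - 1) for A, B nonempty in Z/pZ.
|A| = 5, |B| = 4, p = 19.
CD lower bound = min(19, 5 + 4 - 1) = min(19, 8) = 8.
Compute A + B mod 19 directly:
a = 3: 3+0=3, 3+2=5, 3+8=11, 3+10=13
a = 4: 4+0=4, 4+2=6, 4+8=12, 4+10=14
a = 5: 5+0=5, 5+2=7, 5+8=13, 5+10=15
a = 12: 12+0=12, 12+2=14, 12+8=1, 12+10=3
a = 13: 13+0=13, 13+2=15, 13+8=2, 13+10=4
A + B = {1, 2, 3, 4, 5, 6, 7, 11, 12, 13, 14, 15}, so |A + B| = 12.
Verify: 12 ≥ 8? Yes ✓.

CD lower bound = 8, actual |A + B| = 12.


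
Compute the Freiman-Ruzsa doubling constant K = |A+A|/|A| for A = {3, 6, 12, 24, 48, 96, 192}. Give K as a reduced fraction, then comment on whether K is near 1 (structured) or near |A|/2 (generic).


|A| = 7.
Compute A + A by enumerating all 49 pairs.
A + A = {6, 9, 12, 15, 18, 24, 27, 30, 36, 48, 51, 54, 60, 72, 96, 99, 102, 108, 120, 144, 192, 195, 198, 204, 216, 240, 288, 384}, so |A + A| = 28.
K = |A + A| / |A| = 28/7 = 4/1 ≈ 4.0000.
Reference: AP of size 7 gives K = 13/7 ≈ 1.8571; a fully generic set of size 7 gives K ≈ 4.0000.

|A| = 7, |A + A| = 28, K = 28/7 = 4/1.


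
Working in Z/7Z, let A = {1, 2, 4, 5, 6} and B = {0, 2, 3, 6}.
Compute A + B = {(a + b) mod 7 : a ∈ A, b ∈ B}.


Work in Z/7Z: reduce every sum a + b modulo 7.
Enumerate all 20 pairs:
a = 1: 1+0=1, 1+2=3, 1+3=4, 1+6=0
a = 2: 2+0=2, 2+2=4, 2+3=5, 2+6=1
a = 4: 4+0=4, 4+2=6, 4+3=0, 4+6=3
a = 5: 5+0=5, 5+2=0, 5+3=1, 5+6=4
a = 6: 6+0=6, 6+2=1, 6+3=2, 6+6=5
Distinct residues collected: {0, 1, 2, 3, 4, 5, 6}
|A + B| = 7 (out of 7 total residues).

A + B = {0, 1, 2, 3, 4, 5, 6}


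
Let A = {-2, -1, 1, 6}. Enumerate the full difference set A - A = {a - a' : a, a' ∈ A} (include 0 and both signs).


A - A = {a - a' : a, a' ∈ A}.
Compute a - a' for each ordered pair (a, a'):
a = -2: -2--2=0, -2--1=-1, -2-1=-3, -2-6=-8
a = -1: -1--2=1, -1--1=0, -1-1=-2, -1-6=-7
a = 1: 1--2=3, 1--1=2, 1-1=0, 1-6=-5
a = 6: 6--2=8, 6--1=7, 6-1=5, 6-6=0
Collecting distinct values (and noting 0 appears from a-a):
A - A = {-8, -7, -5, -3, -2, -1, 0, 1, 2, 3, 5, 7, 8}
|A - A| = 13

A - A = {-8, -7, -5, -3, -2, -1, 0, 1, 2, 3, 5, 7, 8}


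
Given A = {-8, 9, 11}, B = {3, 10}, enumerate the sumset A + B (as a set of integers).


A + B = {a + b : a ∈ A, b ∈ B}.
Enumerate all |A|·|B| = 3·2 = 6 pairs (a, b) and collect distinct sums.
a = -8: -8+3=-5, -8+10=2
a = 9: 9+3=12, 9+10=19
a = 11: 11+3=14, 11+10=21
Collecting distinct sums: A + B = {-5, 2, 12, 14, 19, 21}
|A + B| = 6

A + B = {-5, 2, 12, 14, 19, 21}


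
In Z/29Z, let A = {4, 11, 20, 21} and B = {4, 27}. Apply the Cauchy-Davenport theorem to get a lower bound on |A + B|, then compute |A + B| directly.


Cauchy-Davenport: |A + B| ≥ min(p, |A| + |B| - 1) for A, B nonempty in Z/pZ.
|A| = 4, |B| = 2, p = 29.
CD lower bound = min(29, 4 + 2 - 1) = min(29, 5) = 5.
Compute A + B mod 29 directly:
a = 4: 4+4=8, 4+27=2
a = 11: 11+4=15, 11+27=9
a = 20: 20+4=24, 20+27=18
a = 21: 21+4=25, 21+27=19
A + B = {2, 8, 9, 15, 18, 19, 24, 25}, so |A + B| = 8.
Verify: 8 ≥ 5? Yes ✓.

CD lower bound = 5, actual |A + B| = 8.


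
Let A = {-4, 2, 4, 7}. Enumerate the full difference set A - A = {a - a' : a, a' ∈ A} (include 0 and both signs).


A - A = {a - a' : a, a' ∈ A}.
Compute a - a' for each ordered pair (a, a'):
a = -4: -4--4=0, -4-2=-6, -4-4=-8, -4-7=-11
a = 2: 2--4=6, 2-2=0, 2-4=-2, 2-7=-5
a = 4: 4--4=8, 4-2=2, 4-4=0, 4-7=-3
a = 7: 7--4=11, 7-2=5, 7-4=3, 7-7=0
Collecting distinct values (and noting 0 appears from a-a):
A - A = {-11, -8, -6, -5, -3, -2, 0, 2, 3, 5, 6, 8, 11}
|A - A| = 13

A - A = {-11, -8, -6, -5, -3, -2, 0, 2, 3, 5, 6, 8, 11}


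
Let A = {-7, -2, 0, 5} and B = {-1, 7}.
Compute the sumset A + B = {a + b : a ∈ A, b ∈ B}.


A + B = {a + b : a ∈ A, b ∈ B}.
Enumerate all |A|·|B| = 4·2 = 8 pairs (a, b) and collect distinct sums.
a = -7: -7+-1=-8, -7+7=0
a = -2: -2+-1=-3, -2+7=5
a = 0: 0+-1=-1, 0+7=7
a = 5: 5+-1=4, 5+7=12
Collecting distinct sums: A + B = {-8, -3, -1, 0, 4, 5, 7, 12}
|A + B| = 8

A + B = {-8, -3, -1, 0, 4, 5, 7, 12}


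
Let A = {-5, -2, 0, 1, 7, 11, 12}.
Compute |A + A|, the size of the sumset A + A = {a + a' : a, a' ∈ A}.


A + A = {a + a' : a, a' ∈ A}; |A| = 7.
General bounds: 2|A| - 1 ≤ |A + A| ≤ |A|(|A|+1)/2, i.e. 13 ≤ |A + A| ≤ 28.
Lower bound 2|A|-1 is attained iff A is an arithmetic progression.
Enumerate sums a + a' for a ≤ a' (symmetric, so this suffices):
a = -5: -5+-5=-10, -5+-2=-7, -5+0=-5, -5+1=-4, -5+7=2, -5+11=6, -5+12=7
a = -2: -2+-2=-4, -2+0=-2, -2+1=-1, -2+7=5, -2+11=9, -2+12=10
a = 0: 0+0=0, 0+1=1, 0+7=7, 0+11=11, 0+12=12
a = 1: 1+1=2, 1+7=8, 1+11=12, 1+12=13
a = 7: 7+7=14, 7+11=18, 7+12=19
a = 11: 11+11=22, 11+12=23
a = 12: 12+12=24
Distinct sums: {-10, -7, -5, -4, -2, -1, 0, 1, 2, 5, 6, 7, 8, 9, 10, 11, 12, 13, 14, 18, 19, 22, 23, 24}
|A + A| = 24

|A + A| = 24


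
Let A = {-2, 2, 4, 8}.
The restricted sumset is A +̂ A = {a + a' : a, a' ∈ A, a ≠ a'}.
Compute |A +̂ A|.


Restricted sumset: A +̂ A = {a + a' : a ∈ A, a' ∈ A, a ≠ a'}.
Equivalently, take A + A and drop any sum 2a that is achievable ONLY as a + a for a ∈ A (i.e. sums representable only with equal summands).
Enumerate pairs (a, a') with a < a' (symmetric, so each unordered pair gives one sum; this covers all a ≠ a'):
  -2 + 2 = 0
  -2 + 4 = 2
  -2 + 8 = 6
  2 + 4 = 6
  2 + 8 = 10
  4 + 8 = 12
Collected distinct sums: {0, 2, 6, 10, 12}
|A +̂ A| = 5
(Reference bound: |A +̂ A| ≥ 2|A| - 3 for |A| ≥ 2, with |A| = 4 giving ≥ 5.)

|A +̂ A| = 5


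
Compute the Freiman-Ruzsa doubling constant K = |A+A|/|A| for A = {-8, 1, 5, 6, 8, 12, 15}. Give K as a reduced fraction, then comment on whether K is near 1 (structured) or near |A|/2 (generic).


|A| = 7.
Compute A + A by enumerating all 49 pairs.
A + A = {-16, -7, -3, -2, 0, 2, 4, 6, 7, 9, 10, 11, 12, 13, 14, 16, 17, 18, 20, 21, 23, 24, 27, 30}, so |A + A| = 24.
K = |A + A| / |A| = 24/7 (already in lowest terms) ≈ 3.4286.
Reference: AP of size 7 gives K = 13/7 ≈ 1.8571; a fully generic set of size 7 gives K ≈ 4.0000.

|A| = 7, |A + A| = 24, K = 24/7.


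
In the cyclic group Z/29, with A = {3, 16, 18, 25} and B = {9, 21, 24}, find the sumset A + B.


Work in Z/29Z: reduce every sum a + b modulo 29.
Enumerate all 12 pairs:
a = 3: 3+9=12, 3+21=24, 3+24=27
a = 16: 16+9=25, 16+21=8, 16+24=11
a = 18: 18+9=27, 18+21=10, 18+24=13
a = 25: 25+9=5, 25+21=17, 25+24=20
Distinct residues collected: {5, 8, 10, 11, 12, 13, 17, 20, 24, 25, 27}
|A + B| = 11 (out of 29 total residues).

A + B = {5, 8, 10, 11, 12, 13, 17, 20, 24, 25, 27}


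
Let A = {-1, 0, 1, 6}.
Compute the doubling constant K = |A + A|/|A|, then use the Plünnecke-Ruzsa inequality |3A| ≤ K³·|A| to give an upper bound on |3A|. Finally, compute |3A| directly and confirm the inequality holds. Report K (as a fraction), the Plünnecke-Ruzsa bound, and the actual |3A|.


|A| = 4.
Step 1: Compute A + A by enumerating all 16 pairs.
A + A = {-2, -1, 0, 1, 2, 5, 6, 7, 12}, so |A + A| = 9.
Step 2: Doubling constant K = |A + A|/|A| = 9/4 = 9/4 ≈ 2.2500.
Step 3: Plünnecke-Ruzsa gives |3A| ≤ K³·|A| = (2.2500)³ · 4 ≈ 45.5625.
Step 4: Compute 3A = A + A + A directly by enumerating all triples (a,b,c) ∈ A³; |3A| = 16.
Step 5: Check 16 ≤ 45.5625? Yes ✓.

K = 9/4, Plünnecke-Ruzsa bound K³|A| ≈ 45.5625, |3A| = 16, inequality holds.


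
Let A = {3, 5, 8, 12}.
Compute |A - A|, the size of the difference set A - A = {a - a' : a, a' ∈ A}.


A - A = {a - a' : a, a' ∈ A}; |A| = 4.
Bounds: 2|A|-1 ≤ |A - A| ≤ |A|² - |A| + 1, i.e. 7 ≤ |A - A| ≤ 13.
Note: 0 ∈ A - A always (from a - a). The set is symmetric: if d ∈ A - A then -d ∈ A - A.
Enumerate nonzero differences d = a - a' with a > a' (then include -d):
Positive differences: {2, 3, 4, 5, 7, 9}
Full difference set: {0} ∪ (positive diffs) ∪ (negative diffs).
|A - A| = 1 + 2·6 = 13 (matches direct enumeration: 13).

|A - A| = 13


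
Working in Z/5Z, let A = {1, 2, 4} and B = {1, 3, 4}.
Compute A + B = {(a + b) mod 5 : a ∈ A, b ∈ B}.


Work in Z/5Z: reduce every sum a + b modulo 5.
Enumerate all 9 pairs:
a = 1: 1+1=2, 1+3=4, 1+4=0
a = 2: 2+1=3, 2+3=0, 2+4=1
a = 4: 4+1=0, 4+3=2, 4+4=3
Distinct residues collected: {0, 1, 2, 3, 4}
|A + B| = 5 (out of 5 total residues).

A + B = {0, 1, 2, 3, 4}


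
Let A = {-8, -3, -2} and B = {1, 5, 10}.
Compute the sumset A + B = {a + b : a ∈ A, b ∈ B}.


A + B = {a + b : a ∈ A, b ∈ B}.
Enumerate all |A|·|B| = 3·3 = 9 pairs (a, b) and collect distinct sums.
a = -8: -8+1=-7, -8+5=-3, -8+10=2
a = -3: -3+1=-2, -3+5=2, -3+10=7
a = -2: -2+1=-1, -2+5=3, -2+10=8
Collecting distinct sums: A + B = {-7, -3, -2, -1, 2, 3, 7, 8}
|A + B| = 8

A + B = {-7, -3, -2, -1, 2, 3, 7, 8}


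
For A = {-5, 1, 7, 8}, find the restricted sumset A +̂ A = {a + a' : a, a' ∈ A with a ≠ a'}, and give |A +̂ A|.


Restricted sumset: A +̂ A = {a + a' : a ∈ A, a' ∈ A, a ≠ a'}.
Equivalently, take A + A and drop any sum 2a that is achievable ONLY as a + a for a ∈ A (i.e. sums representable only with equal summands).
Enumerate pairs (a, a') with a < a' (symmetric, so each unordered pair gives one sum; this covers all a ≠ a'):
  -5 + 1 = -4
  -5 + 7 = 2
  -5 + 8 = 3
  1 + 7 = 8
  1 + 8 = 9
  7 + 8 = 15
Collected distinct sums: {-4, 2, 3, 8, 9, 15}
|A +̂ A| = 6
(Reference bound: |A +̂ A| ≥ 2|A| - 3 for |A| ≥ 2, with |A| = 4 giving ≥ 5.)

|A +̂ A| = 6


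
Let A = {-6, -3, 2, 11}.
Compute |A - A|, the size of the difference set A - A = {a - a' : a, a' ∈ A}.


A - A = {a - a' : a, a' ∈ A}; |A| = 4.
Bounds: 2|A|-1 ≤ |A - A| ≤ |A|² - |A| + 1, i.e. 7 ≤ |A - A| ≤ 13.
Note: 0 ∈ A - A always (from a - a). The set is symmetric: if d ∈ A - A then -d ∈ A - A.
Enumerate nonzero differences d = a - a' with a > a' (then include -d):
Positive differences: {3, 5, 8, 9, 14, 17}
Full difference set: {0} ∪ (positive diffs) ∪ (negative diffs).
|A - A| = 1 + 2·6 = 13 (matches direct enumeration: 13).

|A - A| = 13


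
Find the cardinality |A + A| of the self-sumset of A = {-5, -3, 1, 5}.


A + A = {a + a' : a, a' ∈ A}; |A| = 4.
General bounds: 2|A| - 1 ≤ |A + A| ≤ |A|(|A|+1)/2, i.e. 7 ≤ |A + A| ≤ 10.
Lower bound 2|A|-1 is attained iff A is an arithmetic progression.
Enumerate sums a + a' for a ≤ a' (symmetric, so this suffices):
a = -5: -5+-5=-10, -5+-3=-8, -5+1=-4, -5+5=0
a = -3: -3+-3=-6, -3+1=-2, -3+5=2
a = 1: 1+1=2, 1+5=6
a = 5: 5+5=10
Distinct sums: {-10, -8, -6, -4, -2, 0, 2, 6, 10}
|A + A| = 9

|A + A| = 9


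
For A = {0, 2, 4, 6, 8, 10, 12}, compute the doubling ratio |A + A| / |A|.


|A| = 7.
Compute A + A by enumerating all 49 pairs.
A + A = {0, 2, 4, 6, 8, 10, 12, 14, 16, 18, 20, 22, 24}, so |A + A| = 13.
K = |A + A| / |A| = 13/7 (already in lowest terms) ≈ 1.8571.
Reference: AP of size 7 gives K = 13/7 ≈ 1.8571; a fully generic set of size 7 gives K ≈ 4.0000.

|A| = 7, |A + A| = 13, K = 13/7.


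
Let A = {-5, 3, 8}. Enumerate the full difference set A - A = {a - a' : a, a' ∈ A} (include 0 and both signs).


A - A = {a - a' : a, a' ∈ A}.
Compute a - a' for each ordered pair (a, a'):
a = -5: -5--5=0, -5-3=-8, -5-8=-13
a = 3: 3--5=8, 3-3=0, 3-8=-5
a = 8: 8--5=13, 8-3=5, 8-8=0
Collecting distinct values (and noting 0 appears from a-a):
A - A = {-13, -8, -5, 0, 5, 8, 13}
|A - A| = 7

A - A = {-13, -8, -5, 0, 5, 8, 13}


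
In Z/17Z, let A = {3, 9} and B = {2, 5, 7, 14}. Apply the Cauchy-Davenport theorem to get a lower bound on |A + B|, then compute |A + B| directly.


Cauchy-Davenport: |A + B| ≥ min(p, |A| + |B| - 1) for A, B nonempty in Z/pZ.
|A| = 2, |B| = 4, p = 17.
CD lower bound = min(17, 2 + 4 - 1) = min(17, 5) = 5.
Compute A + B mod 17 directly:
a = 3: 3+2=5, 3+5=8, 3+7=10, 3+14=0
a = 9: 9+2=11, 9+5=14, 9+7=16, 9+14=6
A + B = {0, 5, 6, 8, 10, 11, 14, 16}, so |A + B| = 8.
Verify: 8 ≥ 5? Yes ✓.

CD lower bound = 5, actual |A + B| = 8.


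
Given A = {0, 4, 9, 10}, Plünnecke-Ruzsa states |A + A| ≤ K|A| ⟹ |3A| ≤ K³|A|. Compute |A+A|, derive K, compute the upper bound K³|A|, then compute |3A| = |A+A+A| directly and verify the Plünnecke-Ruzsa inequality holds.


|A| = 4.
Step 1: Compute A + A by enumerating all 16 pairs.
A + A = {0, 4, 8, 9, 10, 13, 14, 18, 19, 20}, so |A + A| = 10.
Step 2: Doubling constant K = |A + A|/|A| = 10/4 = 10/4 ≈ 2.5000.
Step 3: Plünnecke-Ruzsa gives |3A| ≤ K³·|A| = (2.5000)³ · 4 ≈ 62.5000.
Step 4: Compute 3A = A + A + A directly by enumerating all triples (a,b,c) ∈ A³; |3A| = 19.
Step 5: Check 19 ≤ 62.5000? Yes ✓.

K = 10/4, Plünnecke-Ruzsa bound K³|A| ≈ 62.5000, |3A| = 19, inequality holds.


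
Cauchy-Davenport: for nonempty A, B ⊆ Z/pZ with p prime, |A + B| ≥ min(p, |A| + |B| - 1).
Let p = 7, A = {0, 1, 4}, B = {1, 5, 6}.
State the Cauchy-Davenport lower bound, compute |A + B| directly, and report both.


Cauchy-Davenport: |A + B| ≥ min(p, |A| + |B| - 1) for A, B nonempty in Z/pZ.
|A| = 3, |B| = 3, p = 7.
CD lower bound = min(7, 3 + 3 - 1) = min(7, 5) = 5.
Compute A + B mod 7 directly:
a = 0: 0+1=1, 0+5=5, 0+6=6
a = 1: 1+1=2, 1+5=6, 1+6=0
a = 4: 4+1=5, 4+5=2, 4+6=3
A + B = {0, 1, 2, 3, 5, 6}, so |A + B| = 6.
Verify: 6 ≥ 5? Yes ✓.

CD lower bound = 5, actual |A + B| = 6.


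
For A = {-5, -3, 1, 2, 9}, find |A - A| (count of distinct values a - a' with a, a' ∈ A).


A - A = {a - a' : a, a' ∈ A}; |A| = 5.
Bounds: 2|A|-1 ≤ |A - A| ≤ |A|² - |A| + 1, i.e. 9 ≤ |A - A| ≤ 21.
Note: 0 ∈ A - A always (from a - a). The set is symmetric: if d ∈ A - A then -d ∈ A - A.
Enumerate nonzero differences d = a - a' with a > a' (then include -d):
Positive differences: {1, 2, 4, 5, 6, 7, 8, 12, 14}
Full difference set: {0} ∪ (positive diffs) ∪ (negative diffs).
|A - A| = 1 + 2·9 = 19 (matches direct enumeration: 19).

|A - A| = 19


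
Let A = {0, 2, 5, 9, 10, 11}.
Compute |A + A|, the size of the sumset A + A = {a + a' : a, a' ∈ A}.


A + A = {a + a' : a, a' ∈ A}; |A| = 6.
General bounds: 2|A| - 1 ≤ |A + A| ≤ |A|(|A|+1)/2, i.e. 11 ≤ |A + A| ≤ 21.
Lower bound 2|A|-1 is attained iff A is an arithmetic progression.
Enumerate sums a + a' for a ≤ a' (symmetric, so this suffices):
a = 0: 0+0=0, 0+2=2, 0+5=5, 0+9=9, 0+10=10, 0+11=11
a = 2: 2+2=4, 2+5=7, 2+9=11, 2+10=12, 2+11=13
a = 5: 5+5=10, 5+9=14, 5+10=15, 5+11=16
a = 9: 9+9=18, 9+10=19, 9+11=20
a = 10: 10+10=20, 10+11=21
a = 11: 11+11=22
Distinct sums: {0, 2, 4, 5, 7, 9, 10, 11, 12, 13, 14, 15, 16, 18, 19, 20, 21, 22}
|A + A| = 18

|A + A| = 18


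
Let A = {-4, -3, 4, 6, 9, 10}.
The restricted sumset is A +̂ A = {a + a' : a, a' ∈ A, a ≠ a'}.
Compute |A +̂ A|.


Restricted sumset: A +̂ A = {a + a' : a ∈ A, a' ∈ A, a ≠ a'}.
Equivalently, take A + A and drop any sum 2a that is achievable ONLY as a + a for a ∈ A (i.e. sums representable only with equal summands).
Enumerate pairs (a, a') with a < a' (symmetric, so each unordered pair gives one sum; this covers all a ≠ a'):
  -4 + -3 = -7
  -4 + 4 = 0
  -4 + 6 = 2
  -4 + 9 = 5
  -4 + 10 = 6
  -3 + 4 = 1
  -3 + 6 = 3
  -3 + 9 = 6
  -3 + 10 = 7
  4 + 6 = 10
  4 + 9 = 13
  4 + 10 = 14
  6 + 9 = 15
  6 + 10 = 16
  9 + 10 = 19
Collected distinct sums: {-7, 0, 1, 2, 3, 5, 6, 7, 10, 13, 14, 15, 16, 19}
|A +̂ A| = 14
(Reference bound: |A +̂ A| ≥ 2|A| - 3 for |A| ≥ 2, with |A| = 6 giving ≥ 9.)

|A +̂ A| = 14


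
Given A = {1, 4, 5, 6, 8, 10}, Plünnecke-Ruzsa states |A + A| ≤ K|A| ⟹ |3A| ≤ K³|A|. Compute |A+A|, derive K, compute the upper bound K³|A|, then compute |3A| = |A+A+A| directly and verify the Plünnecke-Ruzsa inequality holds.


|A| = 6.
Step 1: Compute A + A by enumerating all 36 pairs.
A + A = {2, 5, 6, 7, 8, 9, 10, 11, 12, 13, 14, 15, 16, 18, 20}, so |A + A| = 15.
Step 2: Doubling constant K = |A + A|/|A| = 15/6 = 15/6 ≈ 2.5000.
Step 3: Plünnecke-Ruzsa gives |3A| ≤ K³·|A| = (2.5000)³ · 6 ≈ 93.7500.
Step 4: Compute 3A = A + A + A directly by enumerating all triples (a,b,c) ∈ A³; |3A| = 24.
Step 5: Check 24 ≤ 93.7500? Yes ✓.

K = 15/6, Plünnecke-Ruzsa bound K³|A| ≈ 93.7500, |3A| = 24, inequality holds.


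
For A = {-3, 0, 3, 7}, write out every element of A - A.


A - A = {a - a' : a, a' ∈ A}.
Compute a - a' for each ordered pair (a, a'):
a = -3: -3--3=0, -3-0=-3, -3-3=-6, -3-7=-10
a = 0: 0--3=3, 0-0=0, 0-3=-3, 0-7=-7
a = 3: 3--3=6, 3-0=3, 3-3=0, 3-7=-4
a = 7: 7--3=10, 7-0=7, 7-3=4, 7-7=0
Collecting distinct values (and noting 0 appears from a-a):
A - A = {-10, -7, -6, -4, -3, 0, 3, 4, 6, 7, 10}
|A - A| = 11

A - A = {-10, -7, -6, -4, -3, 0, 3, 4, 6, 7, 10}


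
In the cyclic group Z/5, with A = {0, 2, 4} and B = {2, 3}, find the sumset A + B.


Work in Z/5Z: reduce every sum a + b modulo 5.
Enumerate all 6 pairs:
a = 0: 0+2=2, 0+3=3
a = 2: 2+2=4, 2+3=0
a = 4: 4+2=1, 4+3=2
Distinct residues collected: {0, 1, 2, 3, 4}
|A + B| = 5 (out of 5 total residues).

A + B = {0, 1, 2, 3, 4}


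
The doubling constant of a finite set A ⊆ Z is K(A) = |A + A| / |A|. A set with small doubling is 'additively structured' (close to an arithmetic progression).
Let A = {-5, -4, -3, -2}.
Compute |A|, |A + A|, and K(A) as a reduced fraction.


|A| = 4.
Compute A + A by enumerating all 16 pairs.
A + A = {-10, -9, -8, -7, -6, -5, -4}, so |A + A| = 7.
K = |A + A| / |A| = 7/4 (already in lowest terms) ≈ 1.7500.
Reference: AP of size 4 gives K = 7/4 ≈ 1.7500; a fully generic set of size 4 gives K ≈ 2.5000.

|A| = 4, |A + A| = 7, K = 7/4.


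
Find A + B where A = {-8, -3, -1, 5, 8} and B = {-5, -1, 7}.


A + B = {a + b : a ∈ A, b ∈ B}.
Enumerate all |A|·|B| = 5·3 = 15 pairs (a, b) and collect distinct sums.
a = -8: -8+-5=-13, -8+-1=-9, -8+7=-1
a = -3: -3+-5=-8, -3+-1=-4, -3+7=4
a = -1: -1+-5=-6, -1+-1=-2, -1+7=6
a = 5: 5+-5=0, 5+-1=4, 5+7=12
a = 8: 8+-5=3, 8+-1=7, 8+7=15
Collecting distinct sums: A + B = {-13, -9, -8, -6, -4, -2, -1, 0, 3, 4, 6, 7, 12, 15}
|A + B| = 14

A + B = {-13, -9, -8, -6, -4, -2, -1, 0, 3, 4, 6, 7, 12, 15}


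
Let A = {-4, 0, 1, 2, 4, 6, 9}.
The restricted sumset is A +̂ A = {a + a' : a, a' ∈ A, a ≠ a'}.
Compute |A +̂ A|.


Restricted sumset: A +̂ A = {a + a' : a ∈ A, a' ∈ A, a ≠ a'}.
Equivalently, take A + A and drop any sum 2a that is achievable ONLY as a + a for a ∈ A (i.e. sums representable only with equal summands).
Enumerate pairs (a, a') with a < a' (symmetric, so each unordered pair gives one sum; this covers all a ≠ a'):
  -4 + 0 = -4
  -4 + 1 = -3
  -4 + 2 = -2
  -4 + 4 = 0
  -4 + 6 = 2
  -4 + 9 = 5
  0 + 1 = 1
  0 + 2 = 2
  0 + 4 = 4
  0 + 6 = 6
  0 + 9 = 9
  1 + 2 = 3
  1 + 4 = 5
  1 + 6 = 7
  1 + 9 = 10
  2 + 4 = 6
  2 + 6 = 8
  2 + 9 = 11
  4 + 6 = 10
  4 + 9 = 13
  6 + 9 = 15
Collected distinct sums: {-4, -3, -2, 0, 1, 2, 3, 4, 5, 6, 7, 8, 9, 10, 11, 13, 15}
|A +̂ A| = 17
(Reference bound: |A +̂ A| ≥ 2|A| - 3 for |A| ≥ 2, with |A| = 7 giving ≥ 11.)

|A +̂ A| = 17


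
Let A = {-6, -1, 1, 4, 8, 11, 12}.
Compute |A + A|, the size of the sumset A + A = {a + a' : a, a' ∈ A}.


A + A = {a + a' : a, a' ∈ A}; |A| = 7.
General bounds: 2|A| - 1 ≤ |A + A| ≤ |A|(|A|+1)/2, i.e. 13 ≤ |A + A| ≤ 28.
Lower bound 2|A|-1 is attained iff A is an arithmetic progression.
Enumerate sums a + a' for a ≤ a' (symmetric, so this suffices):
a = -6: -6+-6=-12, -6+-1=-7, -6+1=-5, -6+4=-2, -6+8=2, -6+11=5, -6+12=6
a = -1: -1+-1=-2, -1+1=0, -1+4=3, -1+8=7, -1+11=10, -1+12=11
a = 1: 1+1=2, 1+4=5, 1+8=9, 1+11=12, 1+12=13
a = 4: 4+4=8, 4+8=12, 4+11=15, 4+12=16
a = 8: 8+8=16, 8+11=19, 8+12=20
a = 11: 11+11=22, 11+12=23
a = 12: 12+12=24
Distinct sums: {-12, -7, -5, -2, 0, 2, 3, 5, 6, 7, 8, 9, 10, 11, 12, 13, 15, 16, 19, 20, 22, 23, 24}
|A + A| = 23

|A + A| = 23


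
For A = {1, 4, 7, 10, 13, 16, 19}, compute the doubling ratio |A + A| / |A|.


|A| = 7.
Compute A + A by enumerating all 49 pairs.
A + A = {2, 5, 8, 11, 14, 17, 20, 23, 26, 29, 32, 35, 38}, so |A + A| = 13.
K = |A + A| / |A| = 13/7 (already in lowest terms) ≈ 1.8571.
Reference: AP of size 7 gives K = 13/7 ≈ 1.8571; a fully generic set of size 7 gives K ≈ 4.0000.

|A| = 7, |A + A| = 13, K = 13/7.


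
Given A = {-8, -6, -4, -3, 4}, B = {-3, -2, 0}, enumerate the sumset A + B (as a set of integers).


A + B = {a + b : a ∈ A, b ∈ B}.
Enumerate all |A|·|B| = 5·3 = 15 pairs (a, b) and collect distinct sums.
a = -8: -8+-3=-11, -8+-2=-10, -8+0=-8
a = -6: -6+-3=-9, -6+-2=-8, -6+0=-6
a = -4: -4+-3=-7, -4+-2=-6, -4+0=-4
a = -3: -3+-3=-6, -3+-2=-5, -3+0=-3
a = 4: 4+-3=1, 4+-2=2, 4+0=4
Collecting distinct sums: A + B = {-11, -10, -9, -8, -7, -6, -5, -4, -3, 1, 2, 4}
|A + B| = 12

A + B = {-11, -10, -9, -8, -7, -6, -5, -4, -3, 1, 2, 4}


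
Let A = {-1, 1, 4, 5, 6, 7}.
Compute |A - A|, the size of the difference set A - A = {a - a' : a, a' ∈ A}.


A - A = {a - a' : a, a' ∈ A}; |A| = 6.
Bounds: 2|A|-1 ≤ |A - A| ≤ |A|² - |A| + 1, i.e. 11 ≤ |A - A| ≤ 31.
Note: 0 ∈ A - A always (from a - a). The set is symmetric: if d ∈ A - A then -d ∈ A - A.
Enumerate nonzero differences d = a - a' with a > a' (then include -d):
Positive differences: {1, 2, 3, 4, 5, 6, 7, 8}
Full difference set: {0} ∪ (positive diffs) ∪ (negative diffs).
|A - A| = 1 + 2·8 = 17 (matches direct enumeration: 17).

|A - A| = 17


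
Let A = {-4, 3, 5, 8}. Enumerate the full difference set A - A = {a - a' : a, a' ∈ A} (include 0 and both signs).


A - A = {a - a' : a, a' ∈ A}.
Compute a - a' for each ordered pair (a, a'):
a = -4: -4--4=0, -4-3=-7, -4-5=-9, -4-8=-12
a = 3: 3--4=7, 3-3=0, 3-5=-2, 3-8=-5
a = 5: 5--4=9, 5-3=2, 5-5=0, 5-8=-3
a = 8: 8--4=12, 8-3=5, 8-5=3, 8-8=0
Collecting distinct values (and noting 0 appears from a-a):
A - A = {-12, -9, -7, -5, -3, -2, 0, 2, 3, 5, 7, 9, 12}
|A - A| = 13

A - A = {-12, -9, -7, -5, -3, -2, 0, 2, 3, 5, 7, 9, 12}


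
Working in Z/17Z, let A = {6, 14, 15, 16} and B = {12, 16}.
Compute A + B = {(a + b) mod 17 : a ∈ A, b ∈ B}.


Work in Z/17Z: reduce every sum a + b modulo 17.
Enumerate all 8 pairs:
a = 6: 6+12=1, 6+16=5
a = 14: 14+12=9, 14+16=13
a = 15: 15+12=10, 15+16=14
a = 16: 16+12=11, 16+16=15
Distinct residues collected: {1, 5, 9, 10, 11, 13, 14, 15}
|A + B| = 8 (out of 17 total residues).

A + B = {1, 5, 9, 10, 11, 13, 14, 15}


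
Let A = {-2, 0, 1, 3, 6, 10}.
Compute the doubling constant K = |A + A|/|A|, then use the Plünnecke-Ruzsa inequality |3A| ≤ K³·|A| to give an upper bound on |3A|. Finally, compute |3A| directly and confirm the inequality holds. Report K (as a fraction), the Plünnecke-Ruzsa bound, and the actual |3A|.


|A| = 6.
Step 1: Compute A + A by enumerating all 36 pairs.
A + A = {-4, -2, -1, 0, 1, 2, 3, 4, 6, 7, 8, 9, 10, 11, 12, 13, 16, 20}, so |A + A| = 18.
Step 2: Doubling constant K = |A + A|/|A| = 18/6 = 18/6 ≈ 3.0000.
Step 3: Plünnecke-Ruzsa gives |3A| ≤ K³·|A| = (3.0000)³ · 6 ≈ 162.0000.
Step 4: Compute 3A = A + A + A directly by enumerating all triples (a,b,c) ∈ A³; |3A| = 31.
Step 5: Check 31 ≤ 162.0000? Yes ✓.

K = 18/6, Plünnecke-Ruzsa bound K³|A| ≈ 162.0000, |3A| = 31, inequality holds.


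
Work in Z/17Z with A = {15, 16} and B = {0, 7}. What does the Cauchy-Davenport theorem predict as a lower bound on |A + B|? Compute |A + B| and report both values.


Cauchy-Davenport: |A + B| ≥ min(p, |A| + |B| - 1) for A, B nonempty in Z/pZ.
|A| = 2, |B| = 2, p = 17.
CD lower bound = min(17, 2 + 2 - 1) = min(17, 3) = 3.
Compute A + B mod 17 directly:
a = 15: 15+0=15, 15+7=5
a = 16: 16+0=16, 16+7=6
A + B = {5, 6, 15, 16}, so |A + B| = 4.
Verify: 4 ≥ 3? Yes ✓.

CD lower bound = 3, actual |A + B| = 4.


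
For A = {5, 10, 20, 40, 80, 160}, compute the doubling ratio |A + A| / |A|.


|A| = 6.
Compute A + A by enumerating all 36 pairs.
A + A = {10, 15, 20, 25, 30, 40, 45, 50, 60, 80, 85, 90, 100, 120, 160, 165, 170, 180, 200, 240, 320}, so |A + A| = 21.
K = |A + A| / |A| = 21/6 = 7/2 ≈ 3.5000.
Reference: AP of size 6 gives K = 11/6 ≈ 1.8333; a fully generic set of size 6 gives K ≈ 3.5000.

|A| = 6, |A + A| = 21, K = 21/6 = 7/2.


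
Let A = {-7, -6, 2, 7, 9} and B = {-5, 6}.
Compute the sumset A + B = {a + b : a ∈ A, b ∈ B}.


A + B = {a + b : a ∈ A, b ∈ B}.
Enumerate all |A|·|B| = 5·2 = 10 pairs (a, b) and collect distinct sums.
a = -7: -7+-5=-12, -7+6=-1
a = -6: -6+-5=-11, -6+6=0
a = 2: 2+-5=-3, 2+6=8
a = 7: 7+-5=2, 7+6=13
a = 9: 9+-5=4, 9+6=15
Collecting distinct sums: A + B = {-12, -11, -3, -1, 0, 2, 4, 8, 13, 15}
|A + B| = 10

A + B = {-12, -11, -3, -1, 0, 2, 4, 8, 13, 15}


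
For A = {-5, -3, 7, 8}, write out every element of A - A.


A - A = {a - a' : a, a' ∈ A}.
Compute a - a' for each ordered pair (a, a'):
a = -5: -5--5=0, -5--3=-2, -5-7=-12, -5-8=-13
a = -3: -3--5=2, -3--3=0, -3-7=-10, -3-8=-11
a = 7: 7--5=12, 7--3=10, 7-7=0, 7-8=-1
a = 8: 8--5=13, 8--3=11, 8-7=1, 8-8=0
Collecting distinct values (and noting 0 appears from a-a):
A - A = {-13, -12, -11, -10, -2, -1, 0, 1, 2, 10, 11, 12, 13}
|A - A| = 13

A - A = {-13, -12, -11, -10, -2, -1, 0, 1, 2, 10, 11, 12, 13}


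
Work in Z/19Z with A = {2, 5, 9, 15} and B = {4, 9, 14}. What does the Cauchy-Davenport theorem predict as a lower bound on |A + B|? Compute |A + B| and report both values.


Cauchy-Davenport: |A + B| ≥ min(p, |A| + |B| - 1) for A, B nonempty in Z/pZ.
|A| = 4, |B| = 3, p = 19.
CD lower bound = min(19, 4 + 3 - 1) = min(19, 6) = 6.
Compute A + B mod 19 directly:
a = 2: 2+4=6, 2+9=11, 2+14=16
a = 5: 5+4=9, 5+9=14, 5+14=0
a = 9: 9+4=13, 9+9=18, 9+14=4
a = 15: 15+4=0, 15+9=5, 15+14=10
A + B = {0, 4, 5, 6, 9, 10, 11, 13, 14, 16, 18}, so |A + B| = 11.
Verify: 11 ≥ 6? Yes ✓.

CD lower bound = 6, actual |A + B| = 11.


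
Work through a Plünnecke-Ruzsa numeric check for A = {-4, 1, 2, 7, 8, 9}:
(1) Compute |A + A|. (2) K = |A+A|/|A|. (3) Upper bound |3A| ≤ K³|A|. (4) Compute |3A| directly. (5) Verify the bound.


|A| = 6.
Step 1: Compute A + A by enumerating all 36 pairs.
A + A = {-8, -3, -2, 2, 3, 4, 5, 8, 9, 10, 11, 14, 15, 16, 17, 18}, so |A + A| = 16.
Step 2: Doubling constant K = |A + A|/|A| = 16/6 = 16/6 ≈ 2.6667.
Step 3: Plünnecke-Ruzsa gives |3A| ≤ K³·|A| = (2.6667)³ · 6 ≈ 113.7778.
Step 4: Compute 3A = A + A + A directly by enumerating all triples (a,b,c) ∈ A³; |3A| = 31.
Step 5: Check 31 ≤ 113.7778? Yes ✓.

K = 16/6, Plünnecke-Ruzsa bound K³|A| ≈ 113.7778, |3A| = 31, inequality holds.


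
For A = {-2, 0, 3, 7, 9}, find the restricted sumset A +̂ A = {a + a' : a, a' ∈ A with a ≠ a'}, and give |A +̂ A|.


Restricted sumset: A +̂ A = {a + a' : a ∈ A, a' ∈ A, a ≠ a'}.
Equivalently, take A + A and drop any sum 2a that is achievable ONLY as a + a for a ∈ A (i.e. sums representable only with equal summands).
Enumerate pairs (a, a') with a < a' (symmetric, so each unordered pair gives one sum; this covers all a ≠ a'):
  -2 + 0 = -2
  -2 + 3 = 1
  -2 + 7 = 5
  -2 + 9 = 7
  0 + 3 = 3
  0 + 7 = 7
  0 + 9 = 9
  3 + 7 = 10
  3 + 9 = 12
  7 + 9 = 16
Collected distinct sums: {-2, 1, 3, 5, 7, 9, 10, 12, 16}
|A +̂ A| = 9
(Reference bound: |A +̂ A| ≥ 2|A| - 3 for |A| ≥ 2, with |A| = 5 giving ≥ 7.)

|A +̂ A| = 9
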